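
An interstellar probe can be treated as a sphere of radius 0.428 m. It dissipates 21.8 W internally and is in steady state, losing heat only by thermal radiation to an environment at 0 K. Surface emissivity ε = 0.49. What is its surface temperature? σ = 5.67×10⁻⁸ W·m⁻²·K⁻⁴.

T ≈ 136 K

Steady state: internal power = radiated power, P = εσA T⁴.
Radiating area A = 4πr² = 2.302 m².
T⁴ = P/(εσA) = 21.8/(0.49·5.67×10⁻⁸·2.302) = 3.409×10⁸ K⁴.
T = (3.409×10⁸)^(1/4).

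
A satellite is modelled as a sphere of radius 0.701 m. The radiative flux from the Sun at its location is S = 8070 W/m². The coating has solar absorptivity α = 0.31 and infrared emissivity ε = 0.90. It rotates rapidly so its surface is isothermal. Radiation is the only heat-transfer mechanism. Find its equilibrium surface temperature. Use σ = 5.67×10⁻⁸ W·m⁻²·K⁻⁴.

At equilibrium, absorbed power = emitted power.
Absorbing cross-section = πr² = 1.544 m²; emitting surface = 4πr² = 6.175 m² (ratio 4).
αS·A_cross = εσ·A_surf·T⁴  ⇒  T⁴ = αS/(ε·4σ).
T⁴ = 0.310·8070/(0.90·4·5.67×10⁻⁸) = 1.226×10¹⁰ K⁴.
T = (1.226×10¹⁰)^(1/4).

T ≈ 333 K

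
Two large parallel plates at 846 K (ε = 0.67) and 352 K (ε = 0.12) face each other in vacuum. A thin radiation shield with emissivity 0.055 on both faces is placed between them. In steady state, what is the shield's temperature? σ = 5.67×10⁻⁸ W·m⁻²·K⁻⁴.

In steady state the net flux on the hot side equals that on the cold side.
σ(T₁⁴−T_s⁴)/D₁ = σ(T_s⁴−T₂⁴)/D₂, with D₁ = 1/ε₁+1/ε_s−1 = 18.67, D₂ = 1/ε_s+1/ε₂−1 = 25.52.
Solve for T_s⁴: T_s⁴ = (D₂·T₁⁴ + D₁·T₂⁴)/(D₁+D₂) = 3.023×10¹¹ K⁴.

T_s ≈ 741 K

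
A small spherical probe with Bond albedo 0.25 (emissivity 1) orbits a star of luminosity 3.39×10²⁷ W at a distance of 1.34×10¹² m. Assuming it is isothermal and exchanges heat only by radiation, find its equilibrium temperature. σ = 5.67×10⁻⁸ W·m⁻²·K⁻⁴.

First find the stellar flux at distance d: S = L/(4πd²) = 3.39×10²⁷/(4π·(1.34×10¹²)²) = 150.2 W/m².
For an isothermal sphere, absorbed (1−a)S·πr² = emitted σ·4πr²·T⁴, so T⁴ = (1−a)S/(4σ).
T⁴ = 0.750·150.2/(4·5.67×10⁻⁸) = 4.968×10⁸ K⁴.

T ≈ 149 K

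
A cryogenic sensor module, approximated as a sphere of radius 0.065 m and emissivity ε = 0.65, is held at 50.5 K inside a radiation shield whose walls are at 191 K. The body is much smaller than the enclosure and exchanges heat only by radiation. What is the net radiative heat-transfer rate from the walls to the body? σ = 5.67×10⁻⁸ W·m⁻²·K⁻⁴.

P_net ≈ 2.59 W

For a small grey body in a large enclosure: P_net = εσA(T_body⁴ − T_wall⁴).
A = 4πr² = 0.05309 m²; T_body⁴ − T_wall⁴ = 6.504×10⁶ − 1.331×10⁹ = -1.324×10⁹ K⁴.
|P_net| = 0.65·5.67×10⁻⁸·0.05309·1.324×10⁹.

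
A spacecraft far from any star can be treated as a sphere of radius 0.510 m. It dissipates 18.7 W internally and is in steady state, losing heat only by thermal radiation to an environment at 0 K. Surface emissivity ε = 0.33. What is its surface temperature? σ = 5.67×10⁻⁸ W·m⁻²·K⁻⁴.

T ≈ 132 K

Steady state: internal power = radiated power, P = εσA T⁴.
Radiating area A = 4πr² = 3.269 m².
T⁴ = P/(εσA) = 18.7/(0.33·5.67×10⁻⁸·3.269) = 3.058×10⁸ K⁴.
T = (3.058×10⁸)^(1/4).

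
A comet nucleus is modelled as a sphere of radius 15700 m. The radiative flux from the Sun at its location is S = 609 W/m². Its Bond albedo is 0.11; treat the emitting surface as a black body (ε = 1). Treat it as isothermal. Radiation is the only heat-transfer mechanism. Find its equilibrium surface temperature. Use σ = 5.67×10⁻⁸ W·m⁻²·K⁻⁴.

T ≈ 221 K

At equilibrium, absorbed power = emitted power.
Absorbing cross-section = πr² = 7.744×10⁸ m²; emitting surface = 4πr² = 3.097×10⁹ m² (ratio 4).
(1−a)S·A_cross = εσ·A_surf·T⁴  ⇒  T⁴ = (1−a)S/(4σ).
T⁴ = 0.890·609/(4·5.67×10⁻⁸) = 2.390×10⁹ K⁴.
T = (2.390×10⁹)^(1/4).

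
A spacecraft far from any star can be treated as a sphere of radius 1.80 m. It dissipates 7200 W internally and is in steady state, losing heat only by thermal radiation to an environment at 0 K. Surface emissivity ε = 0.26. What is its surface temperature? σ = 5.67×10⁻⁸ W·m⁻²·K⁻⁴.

T ≈ 331 K

Steady state: internal power = radiated power, P = εσA T⁴.
Radiating area A = 4πr² = 40.72 m².
T⁴ = P/(εσA) = 7200/(0.26·5.67×10⁻⁸·40.72) = 1.200×10¹⁰ K⁴.
T = (1.200×10¹⁰)^(1/4).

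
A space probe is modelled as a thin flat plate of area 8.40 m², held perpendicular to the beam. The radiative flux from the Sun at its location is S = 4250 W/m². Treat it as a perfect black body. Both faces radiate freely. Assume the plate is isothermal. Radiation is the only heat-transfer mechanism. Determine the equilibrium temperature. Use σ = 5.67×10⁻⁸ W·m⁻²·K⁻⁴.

T ≈ 440 K

At equilibrium, absorbed power = emitted power.
Absorbing cross-section = A = 8.400 m²; emitting surface = 2A = 16.80 m² (ratio 2).
S·A_cross = εσ·A_surf·T⁴  ⇒  T⁴ = S/(2σ).
T⁴ = 1.00·4250/(2·5.67×10⁻⁸) = 3.748×10¹⁰ K⁴.
T = (3.748×10¹⁰)^(1/4).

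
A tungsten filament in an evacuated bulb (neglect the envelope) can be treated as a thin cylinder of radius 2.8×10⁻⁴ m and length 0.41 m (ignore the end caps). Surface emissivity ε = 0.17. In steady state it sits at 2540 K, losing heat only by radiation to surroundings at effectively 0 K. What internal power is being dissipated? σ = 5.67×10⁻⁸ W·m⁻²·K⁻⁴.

Steady state: P = εσA T⁴.
A = 2πrL = 7.213×10⁻⁴ m²; T⁴ = (2540)⁴ = 4.162×10¹³ K⁴.
P = 0.17 × 5.67×10⁻⁸ × 7.213×10⁻⁴ × 4.162×10¹³.

P ≈ 289 W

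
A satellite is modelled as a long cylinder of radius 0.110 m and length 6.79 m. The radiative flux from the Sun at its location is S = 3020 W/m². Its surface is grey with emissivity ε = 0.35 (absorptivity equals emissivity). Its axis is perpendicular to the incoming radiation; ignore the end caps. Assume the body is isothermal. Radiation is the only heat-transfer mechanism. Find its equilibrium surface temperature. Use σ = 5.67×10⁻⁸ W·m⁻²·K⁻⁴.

T ≈ 361 K

At equilibrium, absorbed power = emitted power.
Absorbing cross-section = 2rL = 1.494 m²; emitting surface = 2πrL = 4.693 m² (ratio π).
εS·A_cross = εσ·A_surf·T⁴  ⇒  T⁴ = S/(πσ)   (ε cancels).
T⁴ = 3020/(π·5.67×10⁻⁸) = 1.695×10¹⁰ K⁴.
T = (1.695×10¹⁰)^(1/4).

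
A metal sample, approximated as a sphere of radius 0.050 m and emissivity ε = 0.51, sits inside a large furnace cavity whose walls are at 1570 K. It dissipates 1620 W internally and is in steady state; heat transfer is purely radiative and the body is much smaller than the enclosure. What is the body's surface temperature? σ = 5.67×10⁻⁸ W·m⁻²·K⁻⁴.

T ≈ 1670 K

For a small grey body in a large enclosure, net radiated power = εσA(T⁴ − T_w⁴).
Steady state: P = εσA(T⁴ − T_w⁴) with A = 4πr² = 0.03142 m².
T⁴ = P/(εσA) + T_w⁴ = 1620/(0.51·5.67×10⁻⁸·0.03142) + (1570)⁴
    = 1.783×10¹² + 6.076×10¹² = 7.859×10¹² K⁴.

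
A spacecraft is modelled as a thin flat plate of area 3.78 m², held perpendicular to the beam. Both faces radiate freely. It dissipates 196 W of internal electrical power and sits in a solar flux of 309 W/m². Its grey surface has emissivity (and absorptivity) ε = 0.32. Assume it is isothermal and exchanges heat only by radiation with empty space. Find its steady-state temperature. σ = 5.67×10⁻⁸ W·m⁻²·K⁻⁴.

At steady state, absorbed solar power + internal power = radiated power.
Absorbed: α·S·A_cross = 0.32·309·3.780 = 373.8 W (cross-section A).
Total input = 373.8 + 196 = 569.8 W.
Radiated: εσ·A_surf·T⁴ with A_surf = 2A = 7.560 m².
T⁴ = 569.8/(0.32·5.67×10⁻⁸·7.560) = 4.154×10⁹ K⁴.

T ≈ 254 K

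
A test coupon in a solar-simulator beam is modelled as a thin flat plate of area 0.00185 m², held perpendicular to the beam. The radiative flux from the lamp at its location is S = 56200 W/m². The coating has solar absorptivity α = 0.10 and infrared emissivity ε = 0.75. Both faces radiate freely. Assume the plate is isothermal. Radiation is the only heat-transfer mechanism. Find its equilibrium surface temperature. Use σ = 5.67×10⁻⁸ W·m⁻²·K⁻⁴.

At equilibrium, absorbed power = emitted power.
Absorbing cross-section = A = 0.001850 m²; emitting surface = 2A = 0.003700 m² (ratio 2).
αS·A_cross = εσ·A_surf·T⁴  ⇒  T⁴ = αS/(ε·2σ).
T⁴ = 0.100·56200/(0.75·2·5.67×10⁻⁸) = 6.608×10¹⁰ K⁴.
T = (6.608×10¹⁰)^(1/4).

T ≈ 507 K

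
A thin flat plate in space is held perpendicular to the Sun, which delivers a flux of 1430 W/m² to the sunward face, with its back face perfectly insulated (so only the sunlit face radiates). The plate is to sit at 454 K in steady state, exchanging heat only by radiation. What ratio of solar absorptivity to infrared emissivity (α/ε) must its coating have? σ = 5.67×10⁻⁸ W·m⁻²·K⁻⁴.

Balance: αS·A = εσ·1A·T⁴ ⇒ α/ε = σT⁴/S.
α/ε = 5.67×10⁻⁸·(454)⁴/1430 = 5.67×10⁻⁸·4.248×10¹⁰/1430.

α/ε ≈ 1.68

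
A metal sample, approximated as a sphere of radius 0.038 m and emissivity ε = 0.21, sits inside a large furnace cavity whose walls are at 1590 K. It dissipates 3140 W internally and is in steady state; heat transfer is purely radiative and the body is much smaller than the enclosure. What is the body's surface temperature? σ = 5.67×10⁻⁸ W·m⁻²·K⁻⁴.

For a small grey body in a large enclosure, net radiated power = εσA(T⁴ − T_w⁴).
Steady state: P = εσA(T⁴ − T_w⁴) with A = 4πr² = 0.01815 m².
T⁴ = P/(εσA) + T_w⁴ = 3140/(0.21·5.67×10⁻⁸·0.01815) + (1590)⁴
    = 1.453×10¹³ + 6.391×10¹² = 2.092×10¹³ K⁴.

T ≈ 2140 K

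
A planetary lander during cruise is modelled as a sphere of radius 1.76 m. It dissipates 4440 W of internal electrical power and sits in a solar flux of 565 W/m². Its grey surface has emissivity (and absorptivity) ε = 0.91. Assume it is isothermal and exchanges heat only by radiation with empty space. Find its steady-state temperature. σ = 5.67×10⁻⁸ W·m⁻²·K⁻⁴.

At steady state, absorbed solar power + internal power = radiated power.
Absorbed: α·S·A_cross = 0.91·565·9.731 = 5003 W (cross-section πr²).
Total input = 5003 + 4440 = 9443 W.
Radiated: εσ·A_surf·T⁴ with A_surf = 4πr² = 38.93 m².
T⁴ = 9443/(0.91·5.67×10⁻⁸·38.93) = 4.702×10⁹ K⁴.

T ≈ 262 K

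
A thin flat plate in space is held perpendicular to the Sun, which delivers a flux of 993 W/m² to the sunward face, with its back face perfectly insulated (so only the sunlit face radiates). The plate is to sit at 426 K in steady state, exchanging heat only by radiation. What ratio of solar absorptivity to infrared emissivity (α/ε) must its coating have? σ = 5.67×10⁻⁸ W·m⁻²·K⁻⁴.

Balance: αS·A = εσ·1A·T⁴ ⇒ α/ε = σT⁴/S.
α/ε = 5.67×10⁻⁸·(426)⁴/993 = 5.67×10⁻⁸·3.293×10¹⁰/993.

α/ε ≈ 1.88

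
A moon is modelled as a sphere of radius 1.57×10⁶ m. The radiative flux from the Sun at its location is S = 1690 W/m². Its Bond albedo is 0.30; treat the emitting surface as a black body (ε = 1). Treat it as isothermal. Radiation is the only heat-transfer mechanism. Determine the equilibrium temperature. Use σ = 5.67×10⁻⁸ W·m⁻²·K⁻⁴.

At equilibrium, absorbed power = emitted power.
Absorbing cross-section = πr² = 7.744×10¹² m²; emitting surface = 4πr² = 3.097×10¹³ m² (ratio 4).
(1−a)S·A_cross = εσ·A_surf·T⁴  ⇒  T⁴ = (1−a)S/(4σ).
T⁴ = 0.700·1690/(4·5.67×10⁻⁸) = 5.216×10⁹ K⁴.
T = (5.216×10⁹)^(1/4).

T ≈ 269 K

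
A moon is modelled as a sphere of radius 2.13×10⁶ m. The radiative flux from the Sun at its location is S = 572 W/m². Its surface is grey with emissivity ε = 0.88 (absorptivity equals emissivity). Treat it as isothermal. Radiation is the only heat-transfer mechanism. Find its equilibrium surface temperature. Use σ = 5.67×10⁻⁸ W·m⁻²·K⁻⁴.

T ≈ 224 K

At equilibrium, absorbed power = emitted power.
Absorbing cross-section = πr² = 1.425×10¹³ m²; emitting surface = 4πr² = 5.701×10¹³ m² (ratio 4).
εS·A_cross = εσ·A_surf·T⁴  ⇒  T⁴ = S/(4σ)   (ε cancels).
T⁴ = 572/(4·5.67×10⁻⁸) = 2.522×10⁹ K⁴.
T = (2.522×10⁹)^(1/4).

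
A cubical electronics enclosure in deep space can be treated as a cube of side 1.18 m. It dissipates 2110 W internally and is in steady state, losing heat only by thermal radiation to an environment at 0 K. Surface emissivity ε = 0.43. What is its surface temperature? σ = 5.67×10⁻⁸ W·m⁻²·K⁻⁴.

Steady state: internal power = radiated power, P = εσA T⁴.
Radiating area A = 6L² = 8.354 m².
T⁴ = P/(εσA) = 2110/(0.43·5.67×10⁻⁸·8.354) = 1.036×10¹⁰ K⁴.
T = (1.036×10¹⁰)^(1/4).

T ≈ 319 K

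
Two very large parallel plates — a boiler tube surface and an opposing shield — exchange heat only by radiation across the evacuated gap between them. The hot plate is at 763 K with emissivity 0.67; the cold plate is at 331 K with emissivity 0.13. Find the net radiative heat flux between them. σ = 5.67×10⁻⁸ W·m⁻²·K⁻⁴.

For two infinite grey parallel plates, q = σ(T₁⁴ − T₂⁴)/(1/ε₁ + 1/ε₂ − 1).
T₁⁴ − T₂⁴ = 3.389×10¹¹ − 1.200×10¹⁰ = 3.269×10¹¹ K⁴.
1/ε₁ + 1/ε₂ − 1 = 1.493 + 7.692 − 1 = 8.185.
q = 5.67×10⁻⁸ × 3.269×10¹¹ / 8.185.

q ≈ 2260 W/m²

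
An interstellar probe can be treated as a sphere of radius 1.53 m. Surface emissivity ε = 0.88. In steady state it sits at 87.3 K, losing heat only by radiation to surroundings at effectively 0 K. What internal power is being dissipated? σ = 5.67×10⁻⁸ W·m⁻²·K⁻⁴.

P ≈ 85.3 W

Steady state: P = εσA T⁴.
A = 4πr² = 29.42 m²; T⁴ = (87.3)⁴ = 5.808×10⁷ K⁴.
P = 0.88 × 5.67×10⁻⁸ × 29.42 × 5.808×10⁷.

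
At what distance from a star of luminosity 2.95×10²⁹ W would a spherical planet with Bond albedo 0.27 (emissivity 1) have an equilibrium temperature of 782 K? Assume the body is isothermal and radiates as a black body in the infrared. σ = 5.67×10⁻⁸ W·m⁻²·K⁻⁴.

d ≈ 4.50×10¹¹ m

For an isothermal black-emitting sphere, (1−a)S·πr² = σ·4πr²·T⁴ ⇒ S = 4σT⁴/(1−a).
S = 4·5.67×10⁻⁸·(782)⁴/0.730 = 1.162×10⁵ W/m².
Flux falls as S = L/(4πd²), so d = √(L/(4πS)) = √(2.95×10²⁹/(4π·1.162×10⁵)).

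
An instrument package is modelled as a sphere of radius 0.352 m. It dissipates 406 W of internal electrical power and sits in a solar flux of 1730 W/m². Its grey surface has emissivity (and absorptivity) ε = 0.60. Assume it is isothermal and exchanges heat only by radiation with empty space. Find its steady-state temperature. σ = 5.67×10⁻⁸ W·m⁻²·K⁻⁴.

At steady state, absorbed solar power + internal power = radiated power.
Absorbed: α·S·A_cross = 0.60·1730·0.3893 = 404.0 W (cross-section πr²).
Total input = 404.0 + 406 = 810.0 W.
Radiated: εσ·A_surf·T⁴ with A_surf = 4πr² = 1.557 m².
T⁴ = 810.0/(0.60·5.67×10⁻⁸·1.557) = 1.529×10¹⁰ K⁴.

T ≈ 352 K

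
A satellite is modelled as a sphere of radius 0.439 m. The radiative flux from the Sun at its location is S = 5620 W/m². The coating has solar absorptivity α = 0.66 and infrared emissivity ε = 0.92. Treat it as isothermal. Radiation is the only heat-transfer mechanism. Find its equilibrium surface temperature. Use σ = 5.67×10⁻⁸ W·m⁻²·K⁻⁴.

At equilibrium, absorbed power = emitted power.
Absorbing cross-section = πr² = 0.6055 m²; emitting surface = 4πr² = 2.422 m² (ratio 4).
αS·A_cross = εσ·A_surf·T⁴  ⇒  T⁴ = αS/(ε·4σ).
T⁴ = 0.660·5620/(0.92·4·5.67×10⁻⁸) = 1.778×10¹⁰ K⁴.
T = (1.778×10¹⁰)^(1/4).

T ≈ 365 K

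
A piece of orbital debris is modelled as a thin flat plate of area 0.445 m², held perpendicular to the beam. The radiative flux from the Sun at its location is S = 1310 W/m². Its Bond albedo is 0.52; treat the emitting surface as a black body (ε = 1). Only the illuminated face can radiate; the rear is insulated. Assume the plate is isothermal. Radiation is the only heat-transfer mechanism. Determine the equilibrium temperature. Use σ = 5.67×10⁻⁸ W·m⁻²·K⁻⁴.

At equilibrium, absorbed power = emitted power.
Absorbing cross-section = A = 0.4450 m²; emitting surface = A = 0.4450 m² (ratio 1).
(1−a)S·A_cross = εσ·A_surf·T⁴  ⇒  T⁴ = (1−a)S/(1σ).
T⁴ = 0.480·1310/(1·5.67×10⁻⁸) = 1.109×10¹⁰ K⁴.
T = (1.109×10¹⁰)^(1/4).

T ≈ 325 K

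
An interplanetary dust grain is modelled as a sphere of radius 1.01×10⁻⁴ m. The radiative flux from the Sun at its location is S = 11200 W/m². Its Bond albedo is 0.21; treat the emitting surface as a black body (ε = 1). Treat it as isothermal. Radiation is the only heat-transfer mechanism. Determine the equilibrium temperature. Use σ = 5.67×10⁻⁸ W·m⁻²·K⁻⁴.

At equilibrium, absorbed power = emitted power.
Absorbing cross-section = πr² = 3.205×10⁻⁸ m²; emitting surface = 4πr² = 1.282×10⁻⁷ m² (ratio 4).
(1−a)S·A_cross = εσ·A_surf·T⁴  ⇒  T⁴ = (1−a)S/(4σ).
T⁴ = 0.790·11200/(4·5.67×10⁻⁸) = 3.901×10¹⁰ K⁴.
T = (3.901×10¹⁰)^(1/4).

T ≈ 444 K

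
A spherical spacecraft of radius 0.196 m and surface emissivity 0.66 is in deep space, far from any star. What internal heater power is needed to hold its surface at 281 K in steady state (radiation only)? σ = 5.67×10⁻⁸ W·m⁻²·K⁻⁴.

P = εσ·4πr²·T⁴.
4πr² = 0.4827 m²; T⁴ = 6.235×10⁹ K⁴.
P = 0.66·5.67×10⁻⁸·0.4827·6.235×10⁹.

P ≈ 113 W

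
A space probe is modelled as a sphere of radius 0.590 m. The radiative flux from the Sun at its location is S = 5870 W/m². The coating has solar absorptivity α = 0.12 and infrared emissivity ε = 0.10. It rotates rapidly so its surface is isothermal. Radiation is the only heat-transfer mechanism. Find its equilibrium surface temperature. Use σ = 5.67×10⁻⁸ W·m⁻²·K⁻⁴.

At equilibrium, absorbed power = emitted power.
Absorbing cross-section = πr² = 1.094 m²; emitting surface = 4πr² = 4.374 m² (ratio 4).
αS·A_cross = εσ·A_surf·T⁴  ⇒  T⁴ = αS/(ε·4σ).
T⁴ = 0.120·5870/(0.10·4·5.67×10⁻⁸) = 3.106×10¹⁰ K⁴.
T = (3.106×10¹⁰)^(1/4).

T ≈ 420 K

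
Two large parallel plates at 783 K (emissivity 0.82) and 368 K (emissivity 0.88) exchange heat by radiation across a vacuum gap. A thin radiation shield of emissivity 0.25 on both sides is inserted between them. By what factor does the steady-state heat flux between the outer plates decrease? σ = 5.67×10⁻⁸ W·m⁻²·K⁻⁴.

factor ≈ 6.16

Without shield: q₀ = σΔ(T⁴)/(1/ε₁+1/ε₂−1) with denominator 1.356.
With shield the two gaps are in series; the resistances add: (1/ε₁+1/ε_s−1)+(1/ε_s+1/ε₂−1) = 4.220+4.136 = 8.356.
Heat-flux ratio q₀/q = 8.356/1.356.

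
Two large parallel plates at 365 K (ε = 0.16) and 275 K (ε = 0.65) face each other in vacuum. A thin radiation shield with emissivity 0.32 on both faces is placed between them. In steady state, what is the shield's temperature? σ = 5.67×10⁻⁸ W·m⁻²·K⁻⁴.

T_s ≈ 311 K

In steady state the net flux on the hot side equals that on the cold side.
σ(T₁⁴−T_s⁴)/D₁ = σ(T_s⁴−T₂⁴)/D₂, with D₁ = 1/ε₁+1/ε_s−1 = 8.375, D₂ = 1/ε_s+1/ε₂−1 = 3.663.
Solve for T_s⁴: T_s⁴ = (D₂·T₁⁴ + D₁·T₂⁴)/(D₁+D₂) = 9.380×10⁹ K⁴.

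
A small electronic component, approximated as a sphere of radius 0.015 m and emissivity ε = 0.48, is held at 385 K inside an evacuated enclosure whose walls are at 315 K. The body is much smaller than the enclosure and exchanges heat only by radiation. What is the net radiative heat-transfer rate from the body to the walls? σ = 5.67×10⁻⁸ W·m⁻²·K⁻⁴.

P_net ≈ 0.933 W

For a small grey body in a large enclosure: P_net = εσA(T_body⁴ − T_wall⁴).
A = 4πr² = 0.002827 m²; T_body⁴ − T_wall⁴ = 2.197×10¹⁰ − 9.846×10⁹ = 1.213×10¹⁰ K⁴.
|P_net| = 0.48·5.67×10⁻⁸·0.002827·1.213×10¹⁰.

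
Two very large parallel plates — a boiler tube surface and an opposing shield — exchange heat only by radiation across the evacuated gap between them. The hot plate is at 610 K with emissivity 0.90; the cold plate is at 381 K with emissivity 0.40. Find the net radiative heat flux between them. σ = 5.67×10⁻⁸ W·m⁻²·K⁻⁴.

q ≈ 2550 W/m²

For two infinite grey parallel plates, q = σ(T₁⁴ − T₂⁴)/(1/ε₁ + 1/ε₂ − 1).
T₁⁴ − T₂⁴ = 1.385×10¹¹ − 2.107×10¹⁰ = 1.174×10¹¹ K⁴.
1/ε₁ + 1/ε₂ − 1 = 1.111 + 2.500 − 1 = 2.611.
q = 5.67×10⁻⁸ × 1.174×10¹¹ / 2.611.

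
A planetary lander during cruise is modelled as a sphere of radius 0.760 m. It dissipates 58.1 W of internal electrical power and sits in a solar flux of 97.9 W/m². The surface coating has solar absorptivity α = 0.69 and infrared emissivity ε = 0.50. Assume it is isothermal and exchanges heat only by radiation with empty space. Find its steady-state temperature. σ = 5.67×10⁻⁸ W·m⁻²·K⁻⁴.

At steady state, absorbed solar power + internal power = radiated power.
Absorbed: α·S·A_cross = 0.69·97.9·1.815 = 122.6 W (cross-section πr²).
Total input = 122.6 + 58.1 = 180.7 W.
Radiated: εσ·A_surf·T⁴ with A_surf = 4πr² = 7.258 m².
T⁴ = 180.7/(0.50·5.67×10⁻⁸·7.258) = 8.780×10⁸ K⁴.

T ≈ 172 K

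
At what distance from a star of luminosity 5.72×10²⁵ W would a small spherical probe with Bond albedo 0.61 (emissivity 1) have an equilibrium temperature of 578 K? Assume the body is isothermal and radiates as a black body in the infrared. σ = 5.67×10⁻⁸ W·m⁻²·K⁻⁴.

d ≈ 8.37×10⁹ m

For an isothermal black-emitting sphere, (1−a)S·πr² = σ·4πr²·T⁴ ⇒ S = 4σT⁴/(1−a).
S = 4·5.67×10⁻⁸·(578)⁴/0.390 = 64910 W/m².
Flux falls as S = L/(4πd²), so d = √(L/(4πS)) = √(5.72×10²⁵/(4π·64910)).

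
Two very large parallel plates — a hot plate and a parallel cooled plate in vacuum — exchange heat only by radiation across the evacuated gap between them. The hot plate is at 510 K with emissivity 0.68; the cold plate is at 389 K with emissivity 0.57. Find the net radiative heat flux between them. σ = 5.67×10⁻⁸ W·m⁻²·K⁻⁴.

For two infinite grey parallel plates, q = σ(T₁⁴ − T₂⁴)/(1/ε₁ + 1/ε₂ − 1).
T₁⁴ − T₂⁴ = 6.765×10¹⁰ − 2.290×10¹⁰ = 4.475×10¹⁰ K⁴.
1/ε₁ + 1/ε₂ − 1 = 1.471 + 1.754 − 1 = 2.225.
q = 5.67×10⁻⁸ × 4.475×10¹⁰ / 2.225.

q ≈ 1140 W/m²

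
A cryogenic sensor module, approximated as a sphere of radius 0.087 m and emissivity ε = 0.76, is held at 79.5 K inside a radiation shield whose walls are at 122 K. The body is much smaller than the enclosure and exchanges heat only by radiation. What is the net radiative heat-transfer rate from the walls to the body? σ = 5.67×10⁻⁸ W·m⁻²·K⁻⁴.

For a small grey body in a large enclosure: P_net = εσA(T_body⁴ − T_wall⁴).
A = 4πr² = 0.09511 m²; T_body⁴ − T_wall⁴ = 3.995×10⁷ − 2.215×10⁸ = -1.816×10⁸ K⁴.
|P_net| = 0.76·5.67×10⁻⁸·0.09511·1.816×10⁸.

P_net ≈ 0.744 W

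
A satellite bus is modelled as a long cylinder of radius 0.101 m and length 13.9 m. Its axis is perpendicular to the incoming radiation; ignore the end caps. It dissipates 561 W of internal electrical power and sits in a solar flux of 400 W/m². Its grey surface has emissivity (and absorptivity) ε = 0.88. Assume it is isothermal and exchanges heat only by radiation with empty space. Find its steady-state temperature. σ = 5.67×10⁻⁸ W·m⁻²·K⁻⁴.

At steady state, absorbed solar power + internal power = radiated power.
Absorbed: α·S·A_cross = 0.88·400·2.808 = 988.3 W (cross-section 2rL).
Total input = 988.3 + 561 = 1549 W.
Radiated: εσ·A_surf·T⁴ with A_surf = 2πrL = 8.821 m².
T⁴ = 1549/(0.88·5.67×10⁻⁸·8.821) = 3.520×10⁹ K⁴.

T ≈ 244 K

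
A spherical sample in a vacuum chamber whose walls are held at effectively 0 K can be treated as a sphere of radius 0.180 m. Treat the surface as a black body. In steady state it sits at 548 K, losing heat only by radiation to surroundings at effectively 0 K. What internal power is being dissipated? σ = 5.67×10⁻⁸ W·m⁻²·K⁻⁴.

Steady state: P = εσA T⁴.
A = 4πr² = 0.4072 m²; T⁴ = (548)⁴ = 9.018×10¹⁰ K⁴.
P = 1.0 × 5.67×10⁻⁸ × 0.4072 × 9.018×10¹⁰.

P ≈ 2080 W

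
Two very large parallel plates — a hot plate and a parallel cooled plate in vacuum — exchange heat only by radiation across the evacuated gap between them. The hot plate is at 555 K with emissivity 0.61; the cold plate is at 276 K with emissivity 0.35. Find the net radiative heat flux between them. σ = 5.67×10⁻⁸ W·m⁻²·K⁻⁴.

q ≈ 1440 W/m²

For two infinite grey parallel plates, q = σ(T₁⁴ − T₂⁴)/(1/ε₁ + 1/ε₂ − 1).
T₁⁴ − T₂⁴ = 9.488×10¹⁰ − 5.803×10⁹ = 8.908×10¹⁰ K⁴.
1/ε₁ + 1/ε₂ − 1 = 1.639 + 2.857 − 1 = 3.496.
q = 5.67×10⁻⁸ × 8.908×10¹⁰ / 3.496.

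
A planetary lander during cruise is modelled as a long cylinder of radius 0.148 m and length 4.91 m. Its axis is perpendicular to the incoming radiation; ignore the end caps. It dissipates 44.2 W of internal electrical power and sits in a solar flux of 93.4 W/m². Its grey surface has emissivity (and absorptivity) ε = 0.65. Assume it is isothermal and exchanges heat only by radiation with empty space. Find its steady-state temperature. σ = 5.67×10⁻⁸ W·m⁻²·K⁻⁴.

At steady state, absorbed solar power + internal power = radiated power.
Absorbed: α·S·A_cross = 0.65·93.4·1.453 = 88.23 W (cross-section 2rL).
Total input = 88.23 + 44.2 = 132.4 W.
Radiated: εσ·A_surf·T⁴ with A_surf = 2πrL = 4.566 m².
T⁴ = 132.4/(0.65·5.67×10⁻⁸·4.566) = 7.870×10⁸ K⁴.

T ≈ 167 K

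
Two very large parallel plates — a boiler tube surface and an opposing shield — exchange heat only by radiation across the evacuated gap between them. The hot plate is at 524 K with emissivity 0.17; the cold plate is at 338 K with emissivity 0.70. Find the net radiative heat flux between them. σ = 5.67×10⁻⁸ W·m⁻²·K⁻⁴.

For two infinite grey parallel plates, q = σ(T₁⁴ − T₂⁴)/(1/ε₁ + 1/ε₂ − 1).
T₁⁴ − T₂⁴ = 7.539×10¹⁰ − 1.305×10¹⁰ = 6.234×10¹⁰ K⁴.
1/ε₁ + 1/ε₂ − 1 = 5.882 + 1.429 − 1 = 6.311.
q = 5.67×10⁻⁸ × 6.234×10¹⁰ / 6.311.

q ≈ 560 W/m²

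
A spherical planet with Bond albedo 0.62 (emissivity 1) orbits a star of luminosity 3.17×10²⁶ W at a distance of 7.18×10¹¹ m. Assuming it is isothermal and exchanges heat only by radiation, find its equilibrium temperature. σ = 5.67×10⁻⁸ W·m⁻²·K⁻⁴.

First find the stellar flux at distance d: S = L/(4πd²) = 3.17×10²⁶/(4π·(7.18×10¹¹)²) = 48.93 W/m².
For an isothermal sphere, absorbed (1−a)S·πr² = emitted σ·4πr²·T⁴, so T⁴ = (1−a)S/(4σ).
T⁴ = 0.380·48.93/(4·5.67×10⁻⁸) = 8.199×10⁷ K⁴.

T ≈ 95.2 K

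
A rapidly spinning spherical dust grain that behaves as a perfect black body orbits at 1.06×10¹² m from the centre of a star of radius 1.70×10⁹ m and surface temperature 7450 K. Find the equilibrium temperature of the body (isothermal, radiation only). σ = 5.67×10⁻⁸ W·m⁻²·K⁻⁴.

The star's surface emits σT_*⁴; at distance d the flux is S = σT_*⁴(R_*/d)².
S = 5.67×10⁻⁸·(7450)⁴·(1.70×10⁹/1.06×10¹²)² = 449.3 W/m².
For an isothermal sphere T⁴ = (1−a)S/(4σ) = 1.981×10⁹ K⁴.

T ≈ 211 K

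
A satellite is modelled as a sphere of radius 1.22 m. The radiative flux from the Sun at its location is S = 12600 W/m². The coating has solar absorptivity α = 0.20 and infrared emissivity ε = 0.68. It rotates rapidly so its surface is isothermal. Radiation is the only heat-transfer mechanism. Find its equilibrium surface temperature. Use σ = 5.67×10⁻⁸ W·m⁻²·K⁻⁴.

At equilibrium, absorbed power = emitted power.
Absorbing cross-section = πr² = 4.676 m²; emitting surface = 4πr² = 18.70 m² (ratio 4).
αS·A_cross = εσ·A_surf·T⁴  ⇒  T⁴ = αS/(ε·4σ).
T⁴ = 0.200·12600/(0.68·4·5.67×10⁻⁸) = 1.634×10¹⁰ K⁴.
T = (1.634×10¹⁰)^(1/4).

T ≈ 358 K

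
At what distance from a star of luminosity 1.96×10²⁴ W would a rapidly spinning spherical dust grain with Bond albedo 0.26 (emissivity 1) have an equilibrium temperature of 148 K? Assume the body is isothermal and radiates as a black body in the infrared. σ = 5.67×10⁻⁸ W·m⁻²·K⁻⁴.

For an isothermal black-emitting sphere, (1−a)S·πr² = σ·4πr²·T⁴ ⇒ S = 4σT⁴/(1−a).
S = 4·5.67×10⁻⁸·(148)⁴/0.740 = 147.0 W/m².
Flux falls as S = L/(4πd²), so d = √(L/(4πS)) = √(1.96×10²⁴/(4π·147.0)).

d ≈ 3.26×10¹⁰ m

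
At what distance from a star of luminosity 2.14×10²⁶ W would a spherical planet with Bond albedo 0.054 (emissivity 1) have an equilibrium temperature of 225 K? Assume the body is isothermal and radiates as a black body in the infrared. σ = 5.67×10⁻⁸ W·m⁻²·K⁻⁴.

For an isothermal black-emitting sphere, (1−a)S·πr² = σ·4πr²·T⁴ ⇒ S = 4σT⁴/(1−a).
S = 4·5.67×10⁻⁸·(225)⁴/0.946 = 614.4 W/m².
Flux falls as S = L/(4πd²), so d = √(L/(4πS)) = √(2.14×10²⁶/(4π·614.4)).

d ≈ 1.66×10¹¹ m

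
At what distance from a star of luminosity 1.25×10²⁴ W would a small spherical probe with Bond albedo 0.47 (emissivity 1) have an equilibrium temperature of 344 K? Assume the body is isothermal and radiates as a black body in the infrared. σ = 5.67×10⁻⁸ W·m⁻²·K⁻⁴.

For an isothermal black-emitting sphere, (1−a)S·πr² = σ·4πr²·T⁴ ⇒ S = 4σT⁴/(1−a).
S = 4·5.67×10⁻⁸·(344)⁴/0.530 = 5992 W/m².
Flux falls as S = L/(4πd²), so d = √(L/(4πS)) = √(1.25×10²⁴/(4π·5992)).

d ≈ 4.07×10⁹ m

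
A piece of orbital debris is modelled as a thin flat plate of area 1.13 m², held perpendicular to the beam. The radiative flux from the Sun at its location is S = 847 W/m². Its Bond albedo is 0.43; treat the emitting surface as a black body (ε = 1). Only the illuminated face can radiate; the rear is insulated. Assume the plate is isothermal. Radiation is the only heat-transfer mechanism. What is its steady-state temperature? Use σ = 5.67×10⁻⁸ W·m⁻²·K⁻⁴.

T ≈ 304 K

At equilibrium, absorbed power = emitted power.
Absorbing cross-section = A = 1.130 m²; emitting surface = A = 1.130 m² (ratio 1).
(1−a)S·A_cross = εσ·A_surf·T⁴  ⇒  T⁴ = (1−a)S/(1σ).
T⁴ = 0.570·847/(1·5.67×10⁻⁸) = 8.515×10⁹ K⁴.
T = (8.515×10⁹)^(1/4).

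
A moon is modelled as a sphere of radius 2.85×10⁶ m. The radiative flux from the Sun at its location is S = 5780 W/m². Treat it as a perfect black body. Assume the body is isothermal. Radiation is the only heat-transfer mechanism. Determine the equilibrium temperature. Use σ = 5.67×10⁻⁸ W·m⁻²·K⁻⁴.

At equilibrium, absorbed power = emitted power.
Absorbing cross-section = πr² = 2.552×10¹³ m²; emitting surface = 4πr² = 1.021×10¹⁴ m² (ratio 4).
S·A_cross = εσ·A_surf·T⁴  ⇒  T⁴ = S/(4σ).
T⁴ = 1.00·5780/(4·5.67×10⁻⁸) = 2.549×10¹⁰ K⁴.
T = (2.549×10¹⁰)^(1/4).

T ≈ 400 K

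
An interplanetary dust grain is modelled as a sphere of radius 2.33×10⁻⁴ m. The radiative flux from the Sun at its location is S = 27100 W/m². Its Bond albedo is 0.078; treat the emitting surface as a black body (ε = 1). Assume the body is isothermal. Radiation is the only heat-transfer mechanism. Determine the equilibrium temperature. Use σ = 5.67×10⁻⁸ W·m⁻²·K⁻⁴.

At equilibrium, absorbed power = emitted power.
Absorbing cross-section = πr² = 1.706×10⁻⁷ m²; emitting surface = 4πr² = 6.822×10⁻⁷ m² (ratio 4).
(1−a)S·A_cross = εσ·A_surf·T⁴  ⇒  T⁴ = (1−a)S/(4σ).
T⁴ = 0.922·27100/(4·5.67×10⁻⁸) = 1.102×10¹¹ K⁴.
T = (1.102×10¹¹)^(1/4).

T ≈ 576 K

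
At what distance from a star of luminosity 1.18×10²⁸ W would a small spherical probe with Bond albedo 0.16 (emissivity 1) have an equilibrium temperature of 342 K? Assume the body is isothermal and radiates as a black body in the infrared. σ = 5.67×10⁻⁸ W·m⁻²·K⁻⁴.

d ≈ 5.04×10¹¹ m

For an isothermal black-emitting sphere, (1−a)S·πr² = σ·4πr²·T⁴ ⇒ S = 4σT⁴/(1−a).
S = 4·5.67×10⁻⁸·(342)⁴/0.840 = 3694 W/m².
Flux falls as S = L/(4πd²), so d = √(L/(4πS)) = √(1.18×10²⁸/(4π·3694)).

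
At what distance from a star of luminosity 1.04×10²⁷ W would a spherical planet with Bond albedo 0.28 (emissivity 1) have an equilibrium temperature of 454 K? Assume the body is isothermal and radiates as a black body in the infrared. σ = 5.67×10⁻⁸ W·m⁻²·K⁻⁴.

d ≈ 7.86×10¹⁰ m

For an isothermal black-emitting sphere, (1−a)S·πr² = σ·4πr²·T⁴ ⇒ S = 4σT⁴/(1−a).
S = 4·5.67×10⁻⁸·(454)⁴/0.720 = 13380 W/m².
Flux falls as S = L/(4πd²), so d = √(L/(4πS)) = √(1.04×10²⁷/(4π·13380)).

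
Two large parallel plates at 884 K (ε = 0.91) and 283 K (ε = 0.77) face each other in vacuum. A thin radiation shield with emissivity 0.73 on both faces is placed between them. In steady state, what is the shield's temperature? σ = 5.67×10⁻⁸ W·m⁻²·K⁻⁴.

T_s ≈ 757 K

In steady state the net flux on the hot side equals that on the cold side.
σ(T₁⁴−T_s⁴)/D₁ = σ(T_s⁴−T₂⁴)/D₂, with D₁ = 1/ε₁+1/ε_s−1 = 1.469, D₂ = 1/ε_s+1/ε₂−1 = 1.669.
Solve for T_s⁴: T_s⁴ = (D₂·T₁⁴ + D₁·T₂⁴)/(D₁+D₂) = 3.278×10¹¹ K⁴.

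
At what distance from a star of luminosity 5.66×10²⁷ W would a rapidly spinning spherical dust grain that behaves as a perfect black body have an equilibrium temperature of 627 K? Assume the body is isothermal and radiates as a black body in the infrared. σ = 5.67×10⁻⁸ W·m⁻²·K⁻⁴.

d ≈ 1.13×10¹¹ m

For an isothermal black-emitting sphere, (1−a)S·πr² = σ·4πr²·T⁴ ⇒ S = 4σT⁴/(1−a).
S = 4·5.67×10⁻⁸·(627)⁴/1.00 = 35050 W/m².
Flux falls as S = L/(4πd²), so d = √(L/(4πS)) = √(5.66×10²⁷/(4π·35050)).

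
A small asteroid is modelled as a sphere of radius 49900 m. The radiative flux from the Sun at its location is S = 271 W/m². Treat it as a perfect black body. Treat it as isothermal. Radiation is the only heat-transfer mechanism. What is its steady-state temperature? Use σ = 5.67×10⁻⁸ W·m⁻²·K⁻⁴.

T ≈ 186 K

At equilibrium, absorbed power = emitted power.
Absorbing cross-section = πr² = 7.823×10⁹ m²; emitting surface = 4πr² = 3.129×10¹⁰ m² (ratio 4).
S·A_cross = εσ·A_surf·T⁴  ⇒  T⁴ = S/(4σ).
T⁴ = 1.00·271/(4·5.67×10⁻⁸) = 1.195×10⁹ K⁴.
T = (1.195×10⁹)^(1/4).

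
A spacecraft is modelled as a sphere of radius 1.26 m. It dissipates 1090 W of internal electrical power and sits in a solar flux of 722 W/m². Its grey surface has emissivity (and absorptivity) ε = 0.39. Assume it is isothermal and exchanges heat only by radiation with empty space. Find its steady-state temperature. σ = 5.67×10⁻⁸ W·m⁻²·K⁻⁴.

At steady state, absorbed solar power + internal power = radiated power.
Absorbed: α·S·A_cross = 0.39·722·4.988 = 1404 W (cross-section πr²).
Total input = 1404 + 1090 = 2494 W.
Radiated: εσ·A_surf·T⁴ with A_surf = 4πr² = 19.95 m².
T⁴ = 2494/(0.39·5.67×10⁻⁸·19.95) = 5.654×10⁹ K⁴.

T ≈ 274 K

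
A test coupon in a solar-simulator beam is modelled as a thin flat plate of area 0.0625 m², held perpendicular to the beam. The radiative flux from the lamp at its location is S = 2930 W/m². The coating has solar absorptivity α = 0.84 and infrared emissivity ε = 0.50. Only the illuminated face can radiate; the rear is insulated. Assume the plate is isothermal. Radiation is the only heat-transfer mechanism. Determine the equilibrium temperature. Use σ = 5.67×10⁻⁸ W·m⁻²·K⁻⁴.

At equilibrium, absorbed power = emitted power.
Absorbing cross-section = A = 0.06250 m²; emitting surface = A = 0.06250 m² (ratio 1).
αS·A_cross = εσ·A_surf·T⁴  ⇒  T⁴ = αS/(ε·1σ).
T⁴ = 0.840·2930/(0.50·1·5.67×10⁻⁸) = 8.681×10¹⁰ K⁴.
T = (8.681×10¹⁰)^(1/4).

T ≈ 543 K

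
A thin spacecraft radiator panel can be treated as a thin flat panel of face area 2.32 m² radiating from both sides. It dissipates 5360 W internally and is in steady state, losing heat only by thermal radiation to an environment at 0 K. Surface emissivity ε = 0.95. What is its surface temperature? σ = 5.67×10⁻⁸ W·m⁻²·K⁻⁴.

Steady state: internal power = radiated power, P = εσA T⁴.
Radiating area A = 2·2.32 = 4.640 m².
T⁴ = P/(εσA) = 5360/(0.95·5.67×10⁻⁸·4.640) = 2.145×10¹⁰ K⁴.
T = (2.145×10¹⁰)^(1/4).

T ≈ 383 K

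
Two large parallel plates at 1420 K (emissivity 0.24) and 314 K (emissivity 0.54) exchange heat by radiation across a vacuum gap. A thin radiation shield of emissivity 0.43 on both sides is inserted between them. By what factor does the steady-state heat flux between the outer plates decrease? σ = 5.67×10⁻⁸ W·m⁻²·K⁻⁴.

factor ≈ 1.73

Without shield: q₀ = σΔ(T⁴)/(1/ε₁+1/ε₂−1) with denominator 5.019.
With shield the two gaps are in series; the resistances add: (1/ε₁+1/ε_s−1)+(1/ε_s+1/ε₂−1) = 5.492+3.177 = 8.670.
Heat-flux ratio q₀/q = 8.670/5.019.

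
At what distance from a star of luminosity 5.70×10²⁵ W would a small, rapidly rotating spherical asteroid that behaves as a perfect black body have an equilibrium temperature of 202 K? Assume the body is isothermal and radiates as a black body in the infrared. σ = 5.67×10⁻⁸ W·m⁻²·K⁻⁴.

For an isothermal black-emitting sphere, (1−a)S·πr² = σ·4πr²·T⁴ ⇒ S = 4σT⁴/(1−a).
S = 4·5.67×10⁻⁸·(202)⁴/1.00 = 377.6 W/m².
Flux falls as S = L/(4πd²), so d = √(L/(4πS)) = √(5.70×10²⁵/(4π·377.6)).

d ≈ 1.10×10¹¹ m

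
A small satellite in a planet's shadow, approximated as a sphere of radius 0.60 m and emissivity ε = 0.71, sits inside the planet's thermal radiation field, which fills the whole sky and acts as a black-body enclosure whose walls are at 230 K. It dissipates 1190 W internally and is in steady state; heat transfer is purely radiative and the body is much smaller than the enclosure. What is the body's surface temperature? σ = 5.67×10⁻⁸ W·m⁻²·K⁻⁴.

T ≈ 311 K

For a small grey body in a large enclosure, net radiated power = εσA(T⁴ − T_w⁴).
Steady state: P = εσA(T⁴ − T_w⁴) with A = 4πr² = 4.524 m².
T⁴ = P/(εσA) + T_w⁴ = 1190/(0.71·5.67×10⁻⁸·4.524) + (230)⁴
    = 6.534×10⁹ + 2.798×10⁹ = 9.333×10⁹ K⁴.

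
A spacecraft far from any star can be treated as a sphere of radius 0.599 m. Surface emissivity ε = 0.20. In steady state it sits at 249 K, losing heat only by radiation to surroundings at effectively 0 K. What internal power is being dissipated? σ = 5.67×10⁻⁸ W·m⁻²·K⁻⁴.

Steady state: P = εσA T⁴.
A = 4πr² = 4.509 m²; T⁴ = (249)⁴ = 3.844×10⁹ K⁴.
P = 0.20 × 5.67×10⁻⁸ × 4.509 × 3.844×10⁹.

P ≈ 197 W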